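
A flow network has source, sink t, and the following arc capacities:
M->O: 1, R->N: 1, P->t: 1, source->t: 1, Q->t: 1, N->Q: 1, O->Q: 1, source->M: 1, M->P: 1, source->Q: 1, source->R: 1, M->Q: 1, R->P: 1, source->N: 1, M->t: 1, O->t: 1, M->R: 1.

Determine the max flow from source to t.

4

Augment source->t: bottleneck 1. Total 1.
Augment source->M->t: bottleneck 1. Total 2.
Augment source->Q->t: bottleneck 1. Total 3.
Augment source->R->P->t: bottleneck 1. Total 4.
No augmenting path remains in the residual graph.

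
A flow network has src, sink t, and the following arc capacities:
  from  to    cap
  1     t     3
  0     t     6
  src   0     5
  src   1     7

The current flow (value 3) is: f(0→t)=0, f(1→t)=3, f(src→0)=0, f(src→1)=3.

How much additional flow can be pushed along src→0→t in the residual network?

Residual capacities along the path: src→0: 5, 0→t: 6.
Minimum is 5.

5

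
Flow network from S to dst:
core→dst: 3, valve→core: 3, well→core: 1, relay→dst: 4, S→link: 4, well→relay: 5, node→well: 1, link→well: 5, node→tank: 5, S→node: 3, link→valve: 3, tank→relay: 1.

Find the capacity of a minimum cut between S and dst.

6

Max flow = 6 (via 4 augmenting paths).
In the residual at optimum, the set reachable from S is {S, node, tank}.
Cut edges: S→link (cap 4), node→well (cap 1), tank→relay (cap 1). Sum = 6.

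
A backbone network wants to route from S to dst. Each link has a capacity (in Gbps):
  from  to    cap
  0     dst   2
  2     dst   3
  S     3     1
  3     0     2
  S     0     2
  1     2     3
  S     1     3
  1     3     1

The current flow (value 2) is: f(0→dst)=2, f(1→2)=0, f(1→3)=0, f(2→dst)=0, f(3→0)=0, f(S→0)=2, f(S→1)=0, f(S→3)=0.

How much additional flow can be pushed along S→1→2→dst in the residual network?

Residual capacities along the path: S→1: 3, 1→2: 3, 2→dst: 3.
Minimum is 3.

3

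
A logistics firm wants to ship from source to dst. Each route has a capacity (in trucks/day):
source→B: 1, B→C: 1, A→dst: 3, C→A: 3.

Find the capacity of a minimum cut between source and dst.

1

Max flow = 1 (via 1 augmenting path).
In the residual at optimum, the set reachable from source is {source}.
Cut edges: source→B (cap 1). Sum = 1.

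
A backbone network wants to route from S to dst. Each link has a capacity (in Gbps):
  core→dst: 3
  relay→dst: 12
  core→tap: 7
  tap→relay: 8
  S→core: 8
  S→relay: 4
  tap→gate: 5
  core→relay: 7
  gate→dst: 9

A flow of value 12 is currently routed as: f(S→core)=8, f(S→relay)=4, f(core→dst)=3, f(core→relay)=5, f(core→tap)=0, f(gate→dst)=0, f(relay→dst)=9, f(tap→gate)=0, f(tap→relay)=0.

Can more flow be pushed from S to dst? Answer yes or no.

Residual reachable from S: {S}; dst is not reachable.
Saturated cut: S→core, S→relay with total capacity 12 = current flow value. Flow is maximum.

No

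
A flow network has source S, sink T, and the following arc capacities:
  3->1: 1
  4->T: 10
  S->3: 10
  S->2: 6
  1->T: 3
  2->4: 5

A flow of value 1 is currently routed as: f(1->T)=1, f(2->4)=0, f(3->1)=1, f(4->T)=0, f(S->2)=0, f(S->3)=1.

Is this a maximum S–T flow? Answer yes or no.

No

Residual path S->2->4->T has bottleneck 5 > 0.
Pushing 5 along it raises the flow to 6, so the given flow is not maximum.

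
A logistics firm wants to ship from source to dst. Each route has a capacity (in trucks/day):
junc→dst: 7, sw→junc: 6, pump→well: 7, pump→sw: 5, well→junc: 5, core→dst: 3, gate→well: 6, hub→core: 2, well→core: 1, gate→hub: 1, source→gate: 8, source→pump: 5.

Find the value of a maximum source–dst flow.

9

Augment source→gate→hub→core→dst: bottleneck 1. Total 1.
Augment source→gate→well→core→dst: bottleneck 1. Total 2.
Augment source→gate→well→junc→dst: bottleneck 5. Total 7.
Augment source→pump→sw→junc→dst: bottleneck 2. Total 9.
No augmenting path remains in the residual graph.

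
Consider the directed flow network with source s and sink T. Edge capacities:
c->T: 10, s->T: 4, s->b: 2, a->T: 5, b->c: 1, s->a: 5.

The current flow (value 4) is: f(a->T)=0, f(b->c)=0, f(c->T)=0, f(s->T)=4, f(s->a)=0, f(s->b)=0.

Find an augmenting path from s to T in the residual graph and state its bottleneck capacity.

Residual along s->a->T: s->a: 5, a->T: 5.
Bottleneck = min = 5.

s->a->T, bottleneck 5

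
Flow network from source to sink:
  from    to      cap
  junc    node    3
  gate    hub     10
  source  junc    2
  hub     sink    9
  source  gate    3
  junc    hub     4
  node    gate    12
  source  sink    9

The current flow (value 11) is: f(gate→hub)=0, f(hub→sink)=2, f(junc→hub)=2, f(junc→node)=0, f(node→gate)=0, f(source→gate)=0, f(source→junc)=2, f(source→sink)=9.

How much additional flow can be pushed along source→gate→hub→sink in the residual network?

3

Residual capacities along the path: source→gate: 3, gate→hub: 10, hub→sink: 7.
Minimum is 3.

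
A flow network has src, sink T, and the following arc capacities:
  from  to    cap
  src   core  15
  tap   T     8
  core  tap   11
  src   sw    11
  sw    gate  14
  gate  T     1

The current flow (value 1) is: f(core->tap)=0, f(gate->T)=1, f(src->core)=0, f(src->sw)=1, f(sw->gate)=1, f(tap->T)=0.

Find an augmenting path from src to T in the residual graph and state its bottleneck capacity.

Residual along src->core->tap->T: src->core: 15, core->tap: 11, tap->T: 8.
Bottleneck = min = 8.

src->core->tap->T, bottleneck 8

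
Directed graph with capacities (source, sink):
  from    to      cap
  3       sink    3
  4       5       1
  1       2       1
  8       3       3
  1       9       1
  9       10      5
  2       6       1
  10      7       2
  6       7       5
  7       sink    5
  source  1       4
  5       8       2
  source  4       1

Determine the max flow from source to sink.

Augment source->4->5->8->3->sink: bottleneck 1. Total 1.
Augment source->1->2->6->7->sink: bottleneck 1. Total 2.
Augment source->1->9->10->7->sink: bottleneck 1. Total 3.
No augmenting path remains in the residual graph.

3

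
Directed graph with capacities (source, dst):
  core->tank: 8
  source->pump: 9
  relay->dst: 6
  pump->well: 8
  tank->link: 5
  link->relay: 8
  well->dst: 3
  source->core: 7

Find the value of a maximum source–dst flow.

Augment source->pump->well->dst: bottleneck 3. Total 3.
Augment source->core->tank->link->relay->dst: bottleneck 5. Total 8.
No augmenting path remains in the residual graph.

8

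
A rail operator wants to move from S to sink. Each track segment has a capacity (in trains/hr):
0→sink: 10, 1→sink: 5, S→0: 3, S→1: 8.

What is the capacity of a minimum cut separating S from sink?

Max flow = 8 (via 2 augmenting paths).
In the residual at optimum, the set reachable from S is {1, S}.
Cut edges: S→0 (cap 3), 1→sink (cap 5). Sum = 8.

8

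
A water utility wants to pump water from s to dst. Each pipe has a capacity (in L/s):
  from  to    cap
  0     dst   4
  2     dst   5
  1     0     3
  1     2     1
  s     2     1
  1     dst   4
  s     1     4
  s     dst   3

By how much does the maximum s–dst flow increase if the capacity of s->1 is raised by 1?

Original max flow = 8.
After raising cap(s->1), augmenting paths through that edge carry 1 more unit.
New max flow = 9. Increase = 1.

1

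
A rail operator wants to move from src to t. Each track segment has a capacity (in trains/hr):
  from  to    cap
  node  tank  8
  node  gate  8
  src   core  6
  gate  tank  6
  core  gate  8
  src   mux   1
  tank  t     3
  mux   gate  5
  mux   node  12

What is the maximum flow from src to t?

Augment src→mux→node→tank→t: bottleneck 1. Total 1.
Augment src→core→gate→tank→t: bottleneck 2. Total 3.
No augmenting path remains in the residual graph.

3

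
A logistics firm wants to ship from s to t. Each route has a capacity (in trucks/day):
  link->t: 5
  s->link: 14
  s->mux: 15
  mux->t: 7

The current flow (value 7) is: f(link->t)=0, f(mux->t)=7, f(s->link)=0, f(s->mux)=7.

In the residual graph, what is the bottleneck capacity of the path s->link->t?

Residual capacities along the path: s->link: 14, link->t: 5.
Minimum is 5.

5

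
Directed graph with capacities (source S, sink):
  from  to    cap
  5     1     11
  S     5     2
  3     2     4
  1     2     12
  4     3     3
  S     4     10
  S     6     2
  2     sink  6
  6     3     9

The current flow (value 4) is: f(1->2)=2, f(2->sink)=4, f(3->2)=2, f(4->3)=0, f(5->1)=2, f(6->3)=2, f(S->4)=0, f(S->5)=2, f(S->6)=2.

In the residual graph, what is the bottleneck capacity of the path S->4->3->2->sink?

Residual capacities along the path: S->4: 10, 4->3: 3, 3->2: 2, 2->sink: 2.
Minimum is 2.

2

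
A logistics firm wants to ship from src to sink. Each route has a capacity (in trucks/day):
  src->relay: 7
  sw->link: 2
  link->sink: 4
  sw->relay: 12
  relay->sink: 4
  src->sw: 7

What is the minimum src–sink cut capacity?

6

Max flow = 6 (via 2 augmenting paths).
In the residual at optimum, the set reachable from src is {relay, src, sw}.
Cut edges: sw->link (cap 2), relay->sink (cap 4). Sum = 6.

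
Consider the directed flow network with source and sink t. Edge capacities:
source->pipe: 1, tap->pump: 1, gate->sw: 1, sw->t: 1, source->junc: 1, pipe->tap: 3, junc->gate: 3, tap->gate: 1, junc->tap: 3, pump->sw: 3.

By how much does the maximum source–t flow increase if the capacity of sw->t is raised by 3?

Original max flow = 1.
After raising cap(sw->t), augmenting paths through that edge carry 1 more unit.
New max flow = 2. Increase = 1.

1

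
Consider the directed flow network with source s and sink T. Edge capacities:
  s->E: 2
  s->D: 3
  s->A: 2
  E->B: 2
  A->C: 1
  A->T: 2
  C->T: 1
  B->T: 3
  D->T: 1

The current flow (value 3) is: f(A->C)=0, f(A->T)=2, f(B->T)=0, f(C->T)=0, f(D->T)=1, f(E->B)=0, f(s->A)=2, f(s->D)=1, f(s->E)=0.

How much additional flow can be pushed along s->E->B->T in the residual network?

Residual capacities along the path: s->E: 2, E->B: 2, B->T: 3.
Minimum is 2.

2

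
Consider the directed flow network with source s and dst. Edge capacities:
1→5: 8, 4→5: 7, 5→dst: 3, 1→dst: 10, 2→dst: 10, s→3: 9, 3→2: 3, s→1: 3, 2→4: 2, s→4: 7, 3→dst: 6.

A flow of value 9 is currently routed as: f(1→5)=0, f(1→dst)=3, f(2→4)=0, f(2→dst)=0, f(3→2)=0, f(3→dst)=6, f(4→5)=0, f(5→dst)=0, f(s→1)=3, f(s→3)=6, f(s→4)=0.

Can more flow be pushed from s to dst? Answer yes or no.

Yes

Residual path s→3→2→dst has bottleneck 3 > 0.
Pushing 3 along it raises the flow to 12, so the given flow is not maximum.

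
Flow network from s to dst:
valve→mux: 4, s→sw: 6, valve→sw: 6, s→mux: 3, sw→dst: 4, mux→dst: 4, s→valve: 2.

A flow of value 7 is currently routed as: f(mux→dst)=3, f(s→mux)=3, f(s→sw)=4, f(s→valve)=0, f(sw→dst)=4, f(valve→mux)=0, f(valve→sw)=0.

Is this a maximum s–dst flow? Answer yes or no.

Residual path s→valve→mux→dst has bottleneck 1 > 0.
Pushing 1 along it raises the flow to 8, so the given flow is not maximum.

No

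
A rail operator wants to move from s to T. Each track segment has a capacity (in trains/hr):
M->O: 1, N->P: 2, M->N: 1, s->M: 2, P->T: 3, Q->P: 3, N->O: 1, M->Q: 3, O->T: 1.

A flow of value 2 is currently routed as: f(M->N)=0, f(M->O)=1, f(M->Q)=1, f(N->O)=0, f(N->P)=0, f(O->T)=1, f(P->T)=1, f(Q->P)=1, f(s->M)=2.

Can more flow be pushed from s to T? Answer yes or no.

No

Residual reachable from s: {s}; T is not reachable.
Saturated cut: s->M with total capacity 2 = current flow value. Flow is maximum.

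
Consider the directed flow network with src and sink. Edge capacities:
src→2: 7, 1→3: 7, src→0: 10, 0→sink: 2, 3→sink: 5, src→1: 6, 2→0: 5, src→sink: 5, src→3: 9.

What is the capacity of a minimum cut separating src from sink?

12

Max flow = 12 (via 3 augmenting paths).
In the residual at optimum, the set reachable from src is {0, 1, 2, 3, src}.
Cut edges: src→sink (cap 5), 0→sink (cap 2), 3→sink (cap 5). Sum = 12.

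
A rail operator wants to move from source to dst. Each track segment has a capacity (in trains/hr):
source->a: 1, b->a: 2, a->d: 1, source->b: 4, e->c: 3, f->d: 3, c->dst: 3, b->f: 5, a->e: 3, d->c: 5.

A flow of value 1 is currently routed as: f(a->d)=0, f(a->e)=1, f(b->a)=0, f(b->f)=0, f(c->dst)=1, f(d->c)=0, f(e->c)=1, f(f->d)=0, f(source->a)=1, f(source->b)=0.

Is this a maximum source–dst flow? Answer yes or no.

Residual path source->b->a->e->c->dst has bottleneck 2 > 0.
Pushing 2 along it raises the flow to 3, so the given flow is not maximum.

No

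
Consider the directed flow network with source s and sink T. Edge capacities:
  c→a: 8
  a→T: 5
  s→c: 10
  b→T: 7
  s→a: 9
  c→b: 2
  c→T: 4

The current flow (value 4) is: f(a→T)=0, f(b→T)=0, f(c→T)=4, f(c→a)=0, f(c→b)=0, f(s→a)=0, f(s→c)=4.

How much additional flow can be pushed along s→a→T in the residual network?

Residual capacities along the path: s→a: 9, a→T: 5.
Minimum is 5.

5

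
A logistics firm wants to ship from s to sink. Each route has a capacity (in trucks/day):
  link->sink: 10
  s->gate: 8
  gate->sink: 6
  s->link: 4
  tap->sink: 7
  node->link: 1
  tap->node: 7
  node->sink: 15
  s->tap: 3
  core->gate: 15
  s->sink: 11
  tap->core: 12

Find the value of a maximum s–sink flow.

24

Augment s->sink: bottleneck 11. Total 11.
Augment s->tap->sink: bottleneck 3. Total 14.
Augment s->gate->sink: bottleneck 6. Total 20.
Augment s->link->sink: bottleneck 4. Total 24.
No augmenting path remains in the residual graph.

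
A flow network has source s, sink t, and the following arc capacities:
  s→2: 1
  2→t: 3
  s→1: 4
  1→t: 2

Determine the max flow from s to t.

3

Augment s→1→t: bottleneck 2. Total 2.
Augment s→2→t: bottleneck 1. Total 3.
No augmenting path remains in the residual graph.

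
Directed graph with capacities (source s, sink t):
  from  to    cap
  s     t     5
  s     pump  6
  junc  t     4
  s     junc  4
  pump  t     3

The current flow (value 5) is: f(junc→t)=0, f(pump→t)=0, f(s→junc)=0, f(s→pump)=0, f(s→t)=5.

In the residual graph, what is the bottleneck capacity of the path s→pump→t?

Residual capacities along the path: s→pump: 6, pump→t: 3.
Minimum is 3.

3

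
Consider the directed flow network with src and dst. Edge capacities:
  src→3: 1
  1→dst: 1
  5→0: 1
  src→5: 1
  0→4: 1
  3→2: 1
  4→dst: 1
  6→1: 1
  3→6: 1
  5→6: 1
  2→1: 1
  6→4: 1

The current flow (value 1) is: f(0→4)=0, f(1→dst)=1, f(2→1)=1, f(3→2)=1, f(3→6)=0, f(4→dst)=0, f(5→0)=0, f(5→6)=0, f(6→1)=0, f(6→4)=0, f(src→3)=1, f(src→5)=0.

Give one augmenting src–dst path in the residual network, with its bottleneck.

Residual along src→5→6→4→dst: src→5: 1, 5→6: 1, 6→4: 1, 4→dst: 1.
Bottleneck = min = 1.

src→5→6→4→dst, bottleneck 1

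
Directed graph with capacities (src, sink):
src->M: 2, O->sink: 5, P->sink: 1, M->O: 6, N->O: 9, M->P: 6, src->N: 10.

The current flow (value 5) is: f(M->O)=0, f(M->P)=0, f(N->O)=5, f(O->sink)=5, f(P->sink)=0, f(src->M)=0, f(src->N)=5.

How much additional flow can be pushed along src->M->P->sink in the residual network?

1

Residual capacities along the path: src->M: 2, M->P: 6, P->sink: 1.
Minimum is 1.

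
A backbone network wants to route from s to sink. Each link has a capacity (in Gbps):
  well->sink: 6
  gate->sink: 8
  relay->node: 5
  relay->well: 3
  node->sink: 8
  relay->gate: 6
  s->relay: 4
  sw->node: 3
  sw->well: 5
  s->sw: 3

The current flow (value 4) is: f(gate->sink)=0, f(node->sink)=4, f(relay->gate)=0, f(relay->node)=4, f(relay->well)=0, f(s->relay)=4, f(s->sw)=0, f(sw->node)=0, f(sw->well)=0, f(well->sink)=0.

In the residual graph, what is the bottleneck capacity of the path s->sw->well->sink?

3

Residual capacities along the path: s->sw: 3, sw->well: 5, well->sink: 6.
Minimum is 3.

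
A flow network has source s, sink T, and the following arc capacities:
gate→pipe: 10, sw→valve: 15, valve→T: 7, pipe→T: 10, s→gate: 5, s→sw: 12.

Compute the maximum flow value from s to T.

12

Augment s→sw→valve→T: bottleneck 7. Total 7.
Augment s→gate→pipe→T: bottleneck 5. Total 12.
No augmenting path remains in the residual graph.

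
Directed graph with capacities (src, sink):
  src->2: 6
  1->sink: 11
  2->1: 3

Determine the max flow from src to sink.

3

Augment src->2->1->sink: bottleneck 3. Total 3.
No augmenting path remains in the residual graph.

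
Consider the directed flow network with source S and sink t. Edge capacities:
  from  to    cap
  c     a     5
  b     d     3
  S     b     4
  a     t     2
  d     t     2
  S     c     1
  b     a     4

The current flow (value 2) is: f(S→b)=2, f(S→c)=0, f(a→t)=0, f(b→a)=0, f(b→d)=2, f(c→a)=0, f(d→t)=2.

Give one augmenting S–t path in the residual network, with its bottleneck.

Residual along S→b→a→t: S→b: 2, b→a: 4, a→t: 2.
Bottleneck = min = 2.

S→b→a→t, bottleneck 2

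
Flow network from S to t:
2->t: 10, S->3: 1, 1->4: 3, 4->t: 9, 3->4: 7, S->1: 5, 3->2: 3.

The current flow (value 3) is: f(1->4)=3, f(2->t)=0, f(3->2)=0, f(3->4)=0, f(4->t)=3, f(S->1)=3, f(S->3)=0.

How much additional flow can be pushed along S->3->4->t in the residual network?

Residual capacities along the path: S->3: 1, 3->4: 7, 4->t: 6.
Minimum is 1.

1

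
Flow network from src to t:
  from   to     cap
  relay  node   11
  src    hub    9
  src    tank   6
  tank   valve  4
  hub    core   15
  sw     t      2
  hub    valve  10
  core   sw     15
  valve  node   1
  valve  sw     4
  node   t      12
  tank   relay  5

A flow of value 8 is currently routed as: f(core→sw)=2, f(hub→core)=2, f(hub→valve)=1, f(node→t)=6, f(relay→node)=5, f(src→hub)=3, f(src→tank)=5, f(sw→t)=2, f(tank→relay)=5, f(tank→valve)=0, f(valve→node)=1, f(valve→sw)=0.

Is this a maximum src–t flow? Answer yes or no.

Yes

Residual reachable from src: {core, hub, src, sw, tank, valve}; t is not reachable.
Saturated cut: tank→relay, valve→node, sw→t with total capacity 8 = current flow value. Flow is maximum.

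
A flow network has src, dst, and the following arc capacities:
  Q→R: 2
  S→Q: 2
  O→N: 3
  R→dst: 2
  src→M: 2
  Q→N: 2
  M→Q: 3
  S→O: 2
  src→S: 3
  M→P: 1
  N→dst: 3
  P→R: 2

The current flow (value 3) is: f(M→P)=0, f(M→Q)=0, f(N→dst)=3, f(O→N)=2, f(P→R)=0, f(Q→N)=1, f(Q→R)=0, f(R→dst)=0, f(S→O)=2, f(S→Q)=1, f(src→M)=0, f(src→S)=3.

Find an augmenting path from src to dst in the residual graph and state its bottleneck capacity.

src→M→Q→R→dst, bottleneck 2

Residual along src→M→Q→R→dst: src→M: 2, M→Q: 3, Q→R: 2, R→dst: 2.
Bottleneck = min = 2.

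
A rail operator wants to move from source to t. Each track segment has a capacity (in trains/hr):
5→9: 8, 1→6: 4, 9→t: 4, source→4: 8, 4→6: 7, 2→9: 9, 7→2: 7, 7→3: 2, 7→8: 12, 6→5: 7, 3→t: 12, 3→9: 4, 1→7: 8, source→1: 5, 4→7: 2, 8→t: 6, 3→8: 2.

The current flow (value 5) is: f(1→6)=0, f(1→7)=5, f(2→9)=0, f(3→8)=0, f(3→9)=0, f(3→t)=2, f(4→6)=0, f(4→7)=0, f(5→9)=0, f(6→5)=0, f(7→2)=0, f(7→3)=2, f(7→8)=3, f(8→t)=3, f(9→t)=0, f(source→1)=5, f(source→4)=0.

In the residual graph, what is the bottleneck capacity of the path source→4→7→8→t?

Residual capacities along the path: source→4: 8, 4→7: 2, 7→8: 9, 8→t: 3.
Minimum is 2.

2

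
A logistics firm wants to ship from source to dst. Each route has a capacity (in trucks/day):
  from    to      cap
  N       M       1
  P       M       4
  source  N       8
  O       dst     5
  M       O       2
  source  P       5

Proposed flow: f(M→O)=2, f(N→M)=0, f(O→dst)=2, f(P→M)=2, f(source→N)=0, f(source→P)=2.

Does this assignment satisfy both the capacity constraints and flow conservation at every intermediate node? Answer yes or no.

Every edge has 0 ≤ f(e) ≤ cap(e).
At each intermediate node, inflow equals outflow.

Yes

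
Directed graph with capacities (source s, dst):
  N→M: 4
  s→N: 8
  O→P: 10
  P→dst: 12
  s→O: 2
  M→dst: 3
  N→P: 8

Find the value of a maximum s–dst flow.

10

Augment s→O→P→dst: bottleneck 2. Total 2.
Augment s→N→P→dst: bottleneck 8. Total 10.
No augmenting path remains in the residual graph.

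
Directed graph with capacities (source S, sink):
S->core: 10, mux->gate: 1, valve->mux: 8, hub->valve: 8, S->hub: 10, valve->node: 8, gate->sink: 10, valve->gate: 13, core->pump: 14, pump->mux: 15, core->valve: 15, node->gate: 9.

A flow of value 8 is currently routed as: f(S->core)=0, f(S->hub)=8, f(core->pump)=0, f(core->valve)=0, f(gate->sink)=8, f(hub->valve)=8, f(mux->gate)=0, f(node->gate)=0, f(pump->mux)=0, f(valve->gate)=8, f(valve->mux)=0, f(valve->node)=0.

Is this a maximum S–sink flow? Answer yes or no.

No

Residual path S->core->valve->gate->sink has bottleneck 2 > 0.
Pushing 2 along it raises the flow to 10, so the given flow is not maximum.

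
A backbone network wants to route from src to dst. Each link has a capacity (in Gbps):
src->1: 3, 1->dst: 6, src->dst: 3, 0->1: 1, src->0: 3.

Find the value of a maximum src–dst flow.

Augment src->dst: bottleneck 3. Total 3.
Augment src->1->dst: bottleneck 3. Total 6.
Augment src->0->1->dst: bottleneck 1. Total 7.
No augmenting path remains in the residual graph.

7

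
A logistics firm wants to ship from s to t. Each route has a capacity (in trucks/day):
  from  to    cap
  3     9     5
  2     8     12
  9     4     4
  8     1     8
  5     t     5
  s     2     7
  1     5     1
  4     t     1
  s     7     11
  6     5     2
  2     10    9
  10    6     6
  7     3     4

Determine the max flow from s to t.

4

Augment s→2→8→1→5→t: bottleneck 1. Total 1.
Augment s→2→10→6→5→t: bottleneck 2. Total 3.
Augment s→7→3→9→4→t: bottleneck 1. Total 4.
No augmenting path remains in the residual graph.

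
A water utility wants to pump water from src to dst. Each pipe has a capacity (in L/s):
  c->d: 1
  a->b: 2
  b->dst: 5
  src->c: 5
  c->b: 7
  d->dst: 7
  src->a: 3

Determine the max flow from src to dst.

6

Augment src->a->b->dst: bottleneck 2. Total 2.
Augment src->c->b->dst: bottleneck 3. Total 5.
Augment src->c->d->dst: bottleneck 1. Total 6.
No augmenting path remains in the residual graph.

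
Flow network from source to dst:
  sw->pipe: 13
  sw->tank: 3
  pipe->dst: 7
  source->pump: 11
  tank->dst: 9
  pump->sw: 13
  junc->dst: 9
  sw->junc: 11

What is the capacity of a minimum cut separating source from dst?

Max flow = 11 (via 3 augmenting paths).
In the residual at optimum, the set reachable from source is {source}.
Cut edges: source->pump (cap 11). Sum = 11.

11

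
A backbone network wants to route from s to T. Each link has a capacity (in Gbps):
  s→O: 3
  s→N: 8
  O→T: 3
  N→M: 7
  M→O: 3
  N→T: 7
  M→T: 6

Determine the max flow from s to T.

11

Augment s→N→T: bottleneck 7. Total 7.
Augment s→O→T: bottleneck 3. Total 10.
Augment s→N→M→T: bottleneck 1. Total 11.
No augmenting path remains in the residual graph.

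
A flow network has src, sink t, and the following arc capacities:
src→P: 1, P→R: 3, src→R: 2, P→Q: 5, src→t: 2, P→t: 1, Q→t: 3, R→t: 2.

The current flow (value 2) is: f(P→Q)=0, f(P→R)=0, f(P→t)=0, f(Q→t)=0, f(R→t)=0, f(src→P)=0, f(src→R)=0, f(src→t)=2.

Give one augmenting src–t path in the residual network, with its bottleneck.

src→P→t, bottleneck 1

Residual along src→P→t: src→P: 1, P→t: 1.
Bottleneck = min = 1.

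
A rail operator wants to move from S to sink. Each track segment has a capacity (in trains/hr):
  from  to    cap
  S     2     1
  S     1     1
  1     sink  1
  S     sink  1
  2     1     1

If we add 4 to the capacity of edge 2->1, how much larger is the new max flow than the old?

0

Original max flow = 2.
Edge 2->1 does not cross the min cut (source side {1, 2, S}), so extra capacity there cannot help.
New max flow = 2. Increase = 0.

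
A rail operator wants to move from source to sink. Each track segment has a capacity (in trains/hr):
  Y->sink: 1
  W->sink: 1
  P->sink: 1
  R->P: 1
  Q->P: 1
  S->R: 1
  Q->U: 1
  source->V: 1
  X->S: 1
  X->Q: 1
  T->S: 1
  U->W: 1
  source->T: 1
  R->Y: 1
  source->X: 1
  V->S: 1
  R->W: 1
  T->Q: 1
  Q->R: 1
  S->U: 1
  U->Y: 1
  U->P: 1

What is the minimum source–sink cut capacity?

Max flow = 3 (via 3 augmenting paths).
In the residual at optimum, the set reachable from source is {source}.
Cut edges: source->T (cap 1), source->V (cap 1), source->X (cap 1). Sum = 3.

3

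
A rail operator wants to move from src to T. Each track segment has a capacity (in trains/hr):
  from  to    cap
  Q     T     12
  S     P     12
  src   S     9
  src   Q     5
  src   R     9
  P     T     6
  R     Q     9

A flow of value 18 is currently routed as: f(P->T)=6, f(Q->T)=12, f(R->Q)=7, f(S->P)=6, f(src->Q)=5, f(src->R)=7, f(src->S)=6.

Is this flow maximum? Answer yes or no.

Residual reachable from src: {P, Q, R, S, src}; T is not reachable.
Saturated cut: P->T, Q->T with total capacity 18 = current flow value. Flow is maximum.

Yes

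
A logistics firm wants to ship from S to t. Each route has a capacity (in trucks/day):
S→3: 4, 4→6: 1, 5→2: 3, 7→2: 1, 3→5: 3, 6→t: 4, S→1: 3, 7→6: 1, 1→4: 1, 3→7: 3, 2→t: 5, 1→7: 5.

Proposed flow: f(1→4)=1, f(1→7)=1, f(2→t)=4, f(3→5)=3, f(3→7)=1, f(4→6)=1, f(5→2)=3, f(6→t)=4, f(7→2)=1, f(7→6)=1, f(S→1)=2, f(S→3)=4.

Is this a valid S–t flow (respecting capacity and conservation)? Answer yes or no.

Conservation fails at 6: inflow 2 ≠ outflow 4.

No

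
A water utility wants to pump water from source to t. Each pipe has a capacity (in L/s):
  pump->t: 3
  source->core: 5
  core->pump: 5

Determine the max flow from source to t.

3

Augment source->core->pump->t: bottleneck 3. Total 3.
No augmenting path remains in the residual graph.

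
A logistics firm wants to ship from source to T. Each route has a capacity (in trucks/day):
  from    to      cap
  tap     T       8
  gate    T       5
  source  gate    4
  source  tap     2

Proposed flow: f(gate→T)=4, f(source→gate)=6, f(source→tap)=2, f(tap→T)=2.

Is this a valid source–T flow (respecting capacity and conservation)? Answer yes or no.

Capacity violated on source→gate: flow 6 > capacity 4.

No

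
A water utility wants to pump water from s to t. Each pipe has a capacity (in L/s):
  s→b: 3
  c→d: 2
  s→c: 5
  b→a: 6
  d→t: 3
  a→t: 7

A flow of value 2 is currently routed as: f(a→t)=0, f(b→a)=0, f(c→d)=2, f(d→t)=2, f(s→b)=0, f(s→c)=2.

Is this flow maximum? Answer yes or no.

Residual path s→b→a→t has bottleneck 3 > 0.
Pushing 3 along it raises the flow to 5, so the given flow is not maximum.

No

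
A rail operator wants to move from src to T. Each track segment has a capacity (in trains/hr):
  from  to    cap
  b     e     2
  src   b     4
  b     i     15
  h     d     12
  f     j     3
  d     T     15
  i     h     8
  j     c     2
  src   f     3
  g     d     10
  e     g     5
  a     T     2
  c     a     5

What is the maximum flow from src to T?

6

Augment src→b→i→h→d→T: bottleneck 4. Total 4.
Augment src→f→j→c→a→T: bottleneck 2. Total 6.
No augmenting path remains in the residual graph.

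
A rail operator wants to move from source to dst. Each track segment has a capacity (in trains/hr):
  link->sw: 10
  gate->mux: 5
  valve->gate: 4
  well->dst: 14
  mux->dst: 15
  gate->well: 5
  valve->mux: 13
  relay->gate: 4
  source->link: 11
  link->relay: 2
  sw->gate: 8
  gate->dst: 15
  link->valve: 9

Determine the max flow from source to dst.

11

Augment source->link->valve->gate->dst: bottleneck 4. Total 4.
Augment source->link->valve->mux->dst: bottleneck 5. Total 9.
Augment source->link->sw->gate->dst: bottleneck 2. Total 11.
No augmenting path remains in the residual graph.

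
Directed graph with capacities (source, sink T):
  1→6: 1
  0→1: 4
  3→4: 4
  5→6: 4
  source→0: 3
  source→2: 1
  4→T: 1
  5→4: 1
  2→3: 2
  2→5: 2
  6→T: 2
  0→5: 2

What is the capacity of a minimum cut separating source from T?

Max flow = 3 (via 3 augmenting paths).
In the residual at optimum, the set reachable from source is {0, 1, 2, 3, 4, 5, 6, source}.
Cut edges: 6→T (cap 2), 4→T (cap 1). Sum = 3.

3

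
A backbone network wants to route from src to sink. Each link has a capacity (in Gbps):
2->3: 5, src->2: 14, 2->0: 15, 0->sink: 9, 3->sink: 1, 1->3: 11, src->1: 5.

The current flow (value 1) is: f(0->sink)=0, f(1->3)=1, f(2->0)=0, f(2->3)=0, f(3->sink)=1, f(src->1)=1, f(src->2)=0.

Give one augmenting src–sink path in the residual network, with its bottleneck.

src->2->0->sink, bottleneck 9

Residual along src->2->0->sink: src->2: 14, 2->0: 15, 0->sink: 9.
Bottleneck = min = 9.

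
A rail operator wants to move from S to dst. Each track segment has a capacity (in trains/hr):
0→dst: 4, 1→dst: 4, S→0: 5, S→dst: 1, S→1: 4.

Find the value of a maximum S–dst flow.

9

Augment S→dst: bottleneck 1. Total 1.
Augment S→0→dst: bottleneck 4. Total 5.
Augment S→1→dst: bottleneck 4. Total 9.
No augmenting path remains in the residual graph.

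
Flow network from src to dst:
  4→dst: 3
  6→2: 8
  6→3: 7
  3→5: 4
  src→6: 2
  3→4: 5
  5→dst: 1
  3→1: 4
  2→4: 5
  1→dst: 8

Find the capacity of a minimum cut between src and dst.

Max flow = 2 (via 1 augmenting path).
In the residual at optimum, the set reachable from src is {src}.
Cut edges: src→6 (cap 2). Sum = 2.

2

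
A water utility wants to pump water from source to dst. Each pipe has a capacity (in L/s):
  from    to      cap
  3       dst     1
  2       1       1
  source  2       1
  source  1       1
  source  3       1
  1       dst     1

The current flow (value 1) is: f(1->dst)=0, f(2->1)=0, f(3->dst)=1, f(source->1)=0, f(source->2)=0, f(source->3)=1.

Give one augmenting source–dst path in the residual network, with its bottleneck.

Residual along source->1->dst: source->1: 1, 1->dst: 1.
Bottleneck = min = 1.

source->1->dst, bottleneck 1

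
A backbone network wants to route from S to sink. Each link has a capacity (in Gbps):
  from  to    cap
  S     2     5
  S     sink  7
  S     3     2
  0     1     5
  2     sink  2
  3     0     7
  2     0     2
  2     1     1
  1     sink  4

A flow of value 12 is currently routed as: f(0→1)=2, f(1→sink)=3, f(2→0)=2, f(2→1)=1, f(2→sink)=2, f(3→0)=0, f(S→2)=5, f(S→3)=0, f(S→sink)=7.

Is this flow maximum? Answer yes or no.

No

Residual path S→3→0→1→sink has bottleneck 1 > 0.
Pushing 1 along it raises the flow to 13, so the given flow is not maximum.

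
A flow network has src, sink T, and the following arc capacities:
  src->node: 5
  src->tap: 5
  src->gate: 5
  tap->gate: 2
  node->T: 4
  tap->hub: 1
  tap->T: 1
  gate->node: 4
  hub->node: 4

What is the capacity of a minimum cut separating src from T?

5

Max flow = 5 (via 2 augmenting paths).
In the residual at optimum, the set reachable from src is {gate, hub, node, src, tap}.
Cut edges: tap->T (cap 1), node->T (cap 4). Sum = 5.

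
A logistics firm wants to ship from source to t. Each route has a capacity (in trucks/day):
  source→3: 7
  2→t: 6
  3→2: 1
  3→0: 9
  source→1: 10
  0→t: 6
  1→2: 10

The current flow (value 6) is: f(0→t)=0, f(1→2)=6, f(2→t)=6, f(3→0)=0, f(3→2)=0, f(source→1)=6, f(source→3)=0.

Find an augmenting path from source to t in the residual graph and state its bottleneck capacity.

Residual along source→3→0→t: source→3: 7, 3→0: 9, 0→t: 6.
Bottleneck = min = 6.

source→3→0→t, bottleneck 6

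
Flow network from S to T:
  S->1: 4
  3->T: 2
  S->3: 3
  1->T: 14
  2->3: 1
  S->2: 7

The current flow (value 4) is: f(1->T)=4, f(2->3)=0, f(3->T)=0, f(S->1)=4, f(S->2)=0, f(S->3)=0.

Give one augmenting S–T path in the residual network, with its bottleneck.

Residual along S->3->T: S->3: 3, 3->T: 2.
Bottleneck = min = 2.

S->3->T, bottleneck 2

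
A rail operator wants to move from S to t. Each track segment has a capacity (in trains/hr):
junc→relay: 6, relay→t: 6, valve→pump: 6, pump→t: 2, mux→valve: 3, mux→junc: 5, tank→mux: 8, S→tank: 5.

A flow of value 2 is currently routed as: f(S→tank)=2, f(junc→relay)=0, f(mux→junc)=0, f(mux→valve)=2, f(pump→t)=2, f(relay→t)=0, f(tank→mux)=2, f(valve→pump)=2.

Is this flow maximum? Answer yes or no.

Residual path S→tank→mux→junc→relay→t has bottleneck 3 > 0.
Pushing 3 along it raises the flow to 5, so the given flow is not maximum.

No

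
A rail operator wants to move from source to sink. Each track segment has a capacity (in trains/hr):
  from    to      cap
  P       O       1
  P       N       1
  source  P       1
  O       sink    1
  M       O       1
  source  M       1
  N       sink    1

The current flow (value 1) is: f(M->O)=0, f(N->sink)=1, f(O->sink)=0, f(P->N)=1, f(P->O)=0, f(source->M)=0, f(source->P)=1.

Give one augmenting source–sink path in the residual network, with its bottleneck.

source->M->O->sink, bottleneck 1

Residual along source->M->O->sink: source->M: 1, M->O: 1, O->sink: 1.
Bottleneck = min = 1.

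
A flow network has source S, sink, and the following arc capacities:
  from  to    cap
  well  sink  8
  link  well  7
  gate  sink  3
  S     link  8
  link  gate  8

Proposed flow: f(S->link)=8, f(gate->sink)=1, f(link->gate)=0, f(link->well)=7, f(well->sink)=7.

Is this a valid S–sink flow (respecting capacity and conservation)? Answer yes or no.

No

Conservation fails at link: inflow 8 ≠ outflow 7.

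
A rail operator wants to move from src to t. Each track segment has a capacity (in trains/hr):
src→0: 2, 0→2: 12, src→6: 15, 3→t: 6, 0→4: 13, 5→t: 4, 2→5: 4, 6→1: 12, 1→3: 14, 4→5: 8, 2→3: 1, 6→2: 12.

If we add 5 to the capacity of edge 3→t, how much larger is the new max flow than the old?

5

Original max flow = 10.
After raising cap(3→t), augmenting paths through that edge carry 5 more units.
New max flow = 15. Increase = 5.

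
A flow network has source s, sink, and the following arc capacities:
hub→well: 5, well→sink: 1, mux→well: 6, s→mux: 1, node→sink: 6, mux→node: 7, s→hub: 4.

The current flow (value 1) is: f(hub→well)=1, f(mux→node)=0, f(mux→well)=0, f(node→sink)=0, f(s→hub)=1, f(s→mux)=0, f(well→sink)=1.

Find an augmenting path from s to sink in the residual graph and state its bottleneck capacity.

Residual along s→mux→node→sink: s→mux: 1, mux→node: 7, node→sink: 6.
Bottleneck = min = 1.

s→mux→node→sink, bottleneck 1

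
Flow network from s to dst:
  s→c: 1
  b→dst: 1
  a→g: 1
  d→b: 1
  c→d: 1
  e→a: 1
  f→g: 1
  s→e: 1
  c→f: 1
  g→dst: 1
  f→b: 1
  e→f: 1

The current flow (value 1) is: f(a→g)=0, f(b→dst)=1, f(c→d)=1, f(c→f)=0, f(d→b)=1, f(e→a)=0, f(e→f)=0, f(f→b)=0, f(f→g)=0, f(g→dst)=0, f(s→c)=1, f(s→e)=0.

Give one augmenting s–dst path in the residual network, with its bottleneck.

s→e→f→g→dst, bottleneck 1

Residual along s→e→f→g→dst: s→e: 1, e→f: 1, f→g: 1, g→dst: 1.
Bottleneck = min = 1.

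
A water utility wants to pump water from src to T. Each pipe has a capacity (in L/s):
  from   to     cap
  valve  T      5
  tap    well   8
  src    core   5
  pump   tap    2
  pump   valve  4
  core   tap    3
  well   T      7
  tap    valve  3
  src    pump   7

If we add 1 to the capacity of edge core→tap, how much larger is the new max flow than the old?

Original max flow = 9.
After raising cap(core→tap), augmenting paths through that edge carry 1 more unit.
New max flow = 10. Increase = 1.

1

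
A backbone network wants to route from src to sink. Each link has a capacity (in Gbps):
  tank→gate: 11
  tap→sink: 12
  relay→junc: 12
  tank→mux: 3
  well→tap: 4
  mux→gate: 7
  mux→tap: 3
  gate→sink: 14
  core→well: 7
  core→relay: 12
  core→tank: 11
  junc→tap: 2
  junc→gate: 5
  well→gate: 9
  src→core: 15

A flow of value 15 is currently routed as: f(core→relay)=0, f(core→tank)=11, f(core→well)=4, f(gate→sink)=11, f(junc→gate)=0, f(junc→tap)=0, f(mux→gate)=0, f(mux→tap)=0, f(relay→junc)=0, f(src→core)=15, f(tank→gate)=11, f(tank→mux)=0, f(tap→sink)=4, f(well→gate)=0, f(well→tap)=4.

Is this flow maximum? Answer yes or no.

Yes

Residual reachable from src: {src}; sink is not reachable.
Saturated cut: src→core with total capacity 15 = current flow value. Flow is maximum.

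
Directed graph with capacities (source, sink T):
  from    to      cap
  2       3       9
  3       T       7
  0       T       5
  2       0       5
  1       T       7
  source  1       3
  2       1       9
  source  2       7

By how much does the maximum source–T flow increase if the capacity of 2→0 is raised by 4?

Original max flow = 10.
Edge 2→0 does not cross the min cut (source side {source}), so extra capacity there cannot help.
New max flow = 10. Increase = 0.

0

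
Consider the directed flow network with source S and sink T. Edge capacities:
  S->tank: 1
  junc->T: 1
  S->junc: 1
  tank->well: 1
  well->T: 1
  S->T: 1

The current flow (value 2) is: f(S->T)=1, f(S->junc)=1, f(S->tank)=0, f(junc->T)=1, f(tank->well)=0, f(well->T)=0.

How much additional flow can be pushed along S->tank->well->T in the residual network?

Residual capacities along the path: S->tank: 1, tank->well: 1, well->T: 1.
Minimum is 1.

1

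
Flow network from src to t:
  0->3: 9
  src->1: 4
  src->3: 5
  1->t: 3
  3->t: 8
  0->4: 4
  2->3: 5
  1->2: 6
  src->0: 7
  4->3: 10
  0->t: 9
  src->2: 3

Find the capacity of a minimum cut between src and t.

Max flow = 18 (via 4 augmenting paths).
In the residual at optimum, the set reachable from src is {1, 2, 3, src}.
Cut edges: src->0 (cap 7), 1->t (cap 3), 3->t (cap 8). Sum = 18.

18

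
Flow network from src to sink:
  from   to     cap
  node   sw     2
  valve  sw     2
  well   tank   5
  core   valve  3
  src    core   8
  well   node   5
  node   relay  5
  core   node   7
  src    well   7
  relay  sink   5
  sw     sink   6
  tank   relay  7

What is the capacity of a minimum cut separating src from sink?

9

Max flow = 9 (via 4 augmenting paths).
In the residual at optimum, the set reachable from src is {core, node, relay, src, tank, valve, well}.
Cut edges: valve→sw (cap 2), node→sw (cap 2), relay→sink (cap 5). Sum = 9.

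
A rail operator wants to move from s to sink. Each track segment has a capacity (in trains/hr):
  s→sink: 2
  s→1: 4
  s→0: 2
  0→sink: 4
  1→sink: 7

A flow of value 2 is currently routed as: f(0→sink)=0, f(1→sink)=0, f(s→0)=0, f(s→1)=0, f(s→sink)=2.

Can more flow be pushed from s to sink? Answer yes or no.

Residual path s→1→sink has bottleneck 4 > 0.
Pushing 4 along it raises the flow to 6, so the given flow is not maximum.

Yes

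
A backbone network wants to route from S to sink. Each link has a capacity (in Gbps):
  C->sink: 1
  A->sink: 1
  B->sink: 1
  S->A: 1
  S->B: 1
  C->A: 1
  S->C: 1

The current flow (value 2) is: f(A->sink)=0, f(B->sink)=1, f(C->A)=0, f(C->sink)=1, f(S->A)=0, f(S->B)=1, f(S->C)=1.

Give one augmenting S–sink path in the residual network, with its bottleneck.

S->A->sink, bottleneck 1

Residual along S->A->sink: S->A: 1, A->sink: 1.
Bottleneck = min = 1.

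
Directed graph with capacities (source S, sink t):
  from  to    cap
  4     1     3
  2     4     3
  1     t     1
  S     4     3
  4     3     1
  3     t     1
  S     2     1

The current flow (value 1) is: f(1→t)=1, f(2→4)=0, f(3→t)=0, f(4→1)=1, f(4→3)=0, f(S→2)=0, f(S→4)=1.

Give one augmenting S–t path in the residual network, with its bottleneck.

S→4→3→t, bottleneck 1

Residual along S→4→3→t: S→4: 2, 4→3: 1, 3→t: 1.
Bottleneck = min = 1.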